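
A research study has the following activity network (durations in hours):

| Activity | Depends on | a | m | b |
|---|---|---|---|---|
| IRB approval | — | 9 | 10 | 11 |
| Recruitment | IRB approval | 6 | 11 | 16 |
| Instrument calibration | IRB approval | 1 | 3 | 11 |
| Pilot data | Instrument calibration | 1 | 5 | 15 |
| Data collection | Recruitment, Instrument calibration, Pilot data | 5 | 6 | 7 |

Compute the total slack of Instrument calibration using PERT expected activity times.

te_IRB approval = (9 + 4·10 + 11)/6 = 60/6 = 10
te_Recruitment = (6 + 4·11 + 16)/6 = 66/6 = 11
te_Instrument calibration = (1 + 4·3 + 11)/6 = 24/6 = 4
te_Pilot data = (1 + 4·5 + 15)/6 = 36/6 = 6
te_Data collection = (5 + 4·6 + 7)/6 = 36/6 = 6

Forward pass:
ES_IRB approval = 0; EF_IRB approval = 10
ES_Recruitment = 10; EF_Recruitment = 10+11 = 21
ES_Instrument calibration = 10; EF_Instrument calibration = 10+4 = 14
ES_Pilot data = 14; EF_Pilot data = 14+6 = 20
ES_Data collection = max(EF_Recruitment=21, EF_Instrument calibration=14, EF_Pilot data=20) = 21; EF_Data collection = 21+6 = 27
Expected project duration μ = 27 hours. Critical path: IRB approval → Recruitment → Data collection.

Backward pass:
LF_Data collection = 27; LS_Data collection = 27−6 = 21
LF_Pilot data = LS_Data collection = 21; LS_Pilot data = 21−6 = 15
LF_Instrument calibration = min(LS_Pilot data=15, LS_Data collection=21) = 15; LS_Instrument calibration = 15−4 = 11
LF_Recruitment = LS_Data collection = 21; LS_Recruitment = 21−11 = 10
LF_IRB approval = min(LS_Recruitment=10, LS_Instrument calibration=11) = 10; LS_IRB approval = 10−10 = 0
Slack_Instrument calibration = LS_Instrument calibration − ES_Instrument calibration = 11 − 10 = 1

1 hours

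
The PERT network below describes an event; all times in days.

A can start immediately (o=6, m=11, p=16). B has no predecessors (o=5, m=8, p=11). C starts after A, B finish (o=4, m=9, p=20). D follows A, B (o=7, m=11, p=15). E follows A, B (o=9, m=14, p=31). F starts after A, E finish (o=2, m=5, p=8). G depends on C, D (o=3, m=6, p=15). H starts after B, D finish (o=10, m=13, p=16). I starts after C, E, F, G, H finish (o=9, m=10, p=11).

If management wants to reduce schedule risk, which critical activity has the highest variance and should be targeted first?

te_A = (6 + 4·11 + 16)/6 = 66/6 = 11; σ²_A = ((16−6)/6)² = 2.778
te_B = (5 + 4·8 + 11)/6 = 48/6 = 8; σ²_B = ((11−5)/6)² = 1.000
te_C = (4 + 4·9 + 20)/6 = 60/6 = 10; σ²_C = ((20−4)/6)² = 7.111
te_D = (7 + 4·11 + 15)/6 = 66/6 = 11; σ²_D = ((15−7)/6)² = 1.778
te_E = (9 + 4·14 + 31)/6 = 96/6 = 16; σ²_E = ((31−9)/6)² = 13.444
te_F = (2 + 4·5 + 8)/6 = 30/6 = 5; σ²_F = ((8−2)/6)² = 1.000
te_G = (3 + 4·6 + 15)/6 = 42/6 = 7; σ²_G = ((15−3)/6)² = 4.000
te_H = (10 + 4·13 + 16)/6 = 78/6 = 13; σ²_H = ((16−10)/6)² = 1.000
te_I = (9 + 4·10 + 11)/6 = 60/6 = 10; σ²_I = ((11−9)/6)² = 0.111

Forward pass:
ES_A = 0; EF_A = 11
ES_B = 0; EF_B = 8
ES_C = max(EF_A=11, EF_B=8) = 11; EF_C = 11+10 = 21
ES_D = max(EF_A=11, EF_B=8) = 11; EF_D = 11+11 = 22
ES_E = max(EF_A=11, EF_B=8) = 11; EF_E = 11+16 = 27
ES_F = max(EF_A=11, EF_E=27) = 27; EF_F = 27+5 = 32
ES_G = max(EF_C=21, EF_D=22) = 22; EF_G = 22+7 = 29
ES_H = max(EF_B=8, EF_D=22) = 22; EF_H = 22+13 = 35
ES_I = max(EF_C=21, EF_E=27, EF_F=32, EF_G=29, EF_H=35) = 35; EF_I = 35+10 = 45
Expected project duration μ = 45 days. Critical path: A → D → H → I.

Variances on critical path: σ²_A=2.778, σ²_D=1.778, σ²_H=1.000, σ²_I=0.111.
Largest is σ²_A = 2.778.

A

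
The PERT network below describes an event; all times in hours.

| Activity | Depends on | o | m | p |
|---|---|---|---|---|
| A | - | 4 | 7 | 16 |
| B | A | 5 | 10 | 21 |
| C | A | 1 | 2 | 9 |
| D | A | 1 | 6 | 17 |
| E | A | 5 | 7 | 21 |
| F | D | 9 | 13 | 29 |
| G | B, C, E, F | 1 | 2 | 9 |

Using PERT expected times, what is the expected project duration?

33 hours

te_A = (4 + 4·7 + 16)/6 = 48/6 = 8
te_B = (5 + 4·10 + 21)/6 = 66/6 = 11
te_C = (1 + 4·2 + 9)/6 = 18/6 = 3
te_D = (1 + 4·6 + 17)/6 = 42/6 = 7
te_E = (5 + 4·7 + 21)/6 = 54/6 = 9
te_F = (9 + 4·13 + 29)/6 = 90/6 = 15
te_G = (1 + 4·2 + 9)/6 = 18/6 = 3

Forward pass:
ES_A = 0; EF_A = 8
ES_B = 8; EF_B = 8+11 = 19
ES_C = 8; EF_C = 8+3 = 11
ES_D = 8; EF_D = 8+7 = 15
ES_E = 8; EF_E = 8+9 = 17
ES_F = 15; EF_F = 15+15 = 30
ES_G = max(EF_B=19, EF_C=11, EF_E=17, EF_F=30) = 30; EF_G = 30+3 = 33
Expected project duration μ = 33 hours. Critical path: A → D → F → G.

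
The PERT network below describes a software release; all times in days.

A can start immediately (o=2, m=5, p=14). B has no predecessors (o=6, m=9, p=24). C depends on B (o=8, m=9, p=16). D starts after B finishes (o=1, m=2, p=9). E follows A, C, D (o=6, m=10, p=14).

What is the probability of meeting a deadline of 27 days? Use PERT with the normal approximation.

0.129

te_A = (2 + 4·5 + 14)/6 = 36/6 = 6; σ²_A = ((14−2)/6)² = 4.000
te_B = (6 + 4·9 + 24)/6 = 66/6 = 11; σ²_B = ((24−6)/6)² = 9.000
te_C = (8 + 4·9 + 16)/6 = 60/6 = 10; σ²_C = ((16−8)/6)² = 1.778
te_D = (1 + 4·2 + 9)/6 = 18/6 = 3; σ²_D = ((9−1)/6)² = 1.778
te_E = (6 + 4·10 + 14)/6 = 60/6 = 10; σ²_E = ((14−6)/6)² = 1.778

Forward pass:
ES_A = 0; EF_A = 6
ES_B = 0; EF_B = 11
ES_C = 11; EF_C = 11+10 = 21
ES_D = 11; EF_D = 11+3 = 14
ES_E = max(EF_A=6, EF_C=21, EF_D=14) = 21; EF_E = 21+10 = 31
Expected project duration μ = 31 days. Critical path: B → C → E.

Variance along critical path = 9.000 + 1.778 + 1.778 = 12.556; σ = √12.556 = 3.543 days.
Z = (27 − 31) / 3.543 = -1.129
P(T ≤ 27) = Φ(-1.129) ≈ 0.129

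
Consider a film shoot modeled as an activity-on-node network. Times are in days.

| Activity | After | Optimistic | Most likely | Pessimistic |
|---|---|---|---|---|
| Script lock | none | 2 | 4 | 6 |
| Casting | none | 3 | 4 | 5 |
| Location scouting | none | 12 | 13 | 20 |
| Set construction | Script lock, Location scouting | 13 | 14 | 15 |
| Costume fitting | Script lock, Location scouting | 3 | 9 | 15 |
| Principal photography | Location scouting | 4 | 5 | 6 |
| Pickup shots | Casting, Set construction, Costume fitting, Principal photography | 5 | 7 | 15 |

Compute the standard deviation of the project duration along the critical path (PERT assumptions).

2.16 days

te_Script lock = (2 + 4·4 + 6)/6 = 24/6 = 4; σ²_Script lock = ((6−2)/6)² = 0.444
te_Casting = (3 + 4·4 + 5)/6 = 24/6 = 4; σ²_Casting = ((5−3)/6)² = 0.111
te_Location scouting = (12 + 4·13 + 20)/6 = 84/6 = 14; σ²_Location scouting = ((20−12)/6)² = 1.778
te_Set construction = (13 + 4·14 + 15)/6 = 84/6 = 14; σ²_Set construction = ((15−13)/6)² = 0.111
te_Costume fitting = (3 + 4·9 + 15)/6 = 54/6 = 9; σ²_Costume fitting = ((15−3)/6)² = 4.000
te_Principal photography = (4 + 4·5 + 6)/6 = 30/6 = 5; σ²_Principal photography = ((6−4)/6)² = 0.111
te_Pickup shots = (5 + 4·7 + 15)/6 = 48/6 = 8; σ²_Pickup shots = ((15−5)/6)² = 2.778

Forward pass:
ES_Script lock = 0; EF_Script lock = 4
ES_Casting = 0; EF_Casting = 4
ES_Location scouting = 0; EF_Location scouting = 14
ES_Set construction = max(EF_Script lock=4, EF_Location scouting=14) = 14; EF_Set construction = 14+14 = 28
ES_Costume fitting = max(EF_Script lock=4, EF_Location scouting=14) = 14; EF_Costume fitting = 14+9 = 23
ES_Principal photography = 14; EF_Principal photography = 14+5 = 19
ES_Pickup shots = max(EF_Casting=4, EF_Set construction=28, EF_Costume fitting=23, EF_Principal photography=19) = 28; EF_Pickup shots = 28+8 = 36
Expected project duration μ = 36 days. Critical path: Location scouting → Set construction → Pickup shots.

Variance along critical path = 1.778 + 0.111 + 2.778 = 4.667
σ = √4.667 = 2.160 days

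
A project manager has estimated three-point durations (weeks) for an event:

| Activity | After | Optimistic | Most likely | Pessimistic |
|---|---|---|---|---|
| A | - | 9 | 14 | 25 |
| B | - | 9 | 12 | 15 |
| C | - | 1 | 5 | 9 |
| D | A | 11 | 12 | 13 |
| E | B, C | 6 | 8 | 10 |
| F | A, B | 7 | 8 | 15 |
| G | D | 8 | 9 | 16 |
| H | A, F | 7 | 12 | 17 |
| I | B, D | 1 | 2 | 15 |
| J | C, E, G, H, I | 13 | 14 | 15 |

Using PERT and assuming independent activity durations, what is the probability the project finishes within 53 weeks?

0.746

te_A = (9 + 4·14 + 25)/6 = 90/6 = 15; σ²_A = ((25−9)/6)² = 7.111
te_B = (9 + 4·12 + 15)/6 = 72/6 = 12; σ²_B = ((15−9)/6)² = 1.000
te_C = (1 + 4·5 + 9)/6 = 30/6 = 5; σ²_C = ((9−1)/6)² = 1.778
te_D = (11 + 4·12 + 13)/6 = 72/6 = 12; σ²_D = ((13−11)/6)² = 0.111
te_E = (6 + 4·8 + 10)/6 = 48/6 = 8; σ²_E = ((10−6)/6)² = 0.444
te_F = (7 + 4·8 + 15)/6 = 54/6 = 9; σ²_F = ((15−7)/6)² = 1.778
te_G = (8 + 4·9 + 16)/6 = 60/6 = 10; σ²_G = ((16−8)/6)² = 1.778
te_H = (7 + 4·12 + 17)/6 = 72/6 = 12; σ²_H = ((17−7)/6)² = 2.778
te_I = (1 + 4·2 + 15)/6 = 24/6 = 4; σ²_I = ((15−1)/6)² = 5.444
te_J = (13 + 4·14 + 15)/6 = 84/6 = 14; σ²_J = ((15−13)/6)² = 0.111

Forward pass:
ES_A = 0; EF_A = 15
ES_B = 0; EF_B = 12
ES_C = 0; EF_C = 5
ES_D = 15; EF_D = 15+12 = 27
ES_E = max(EF_B=12, EF_C=5) = 12; EF_E = 12+8 = 20
ES_F = max(EF_A=15, EF_B=12) = 15; EF_F = 15+9 = 24
ES_G = 27; EF_G = 27+10 = 37
ES_H = max(EF_A=15, EF_F=24) = 24; EF_H = 24+12 = 36
ES_I = max(EF_B=12, EF_D=27) = 27; EF_I = 27+4 = 31
ES_J = max(EF_C=5, EF_E=20, EF_G=37, EF_H=36, EF_I=31) = 37; EF_J = 37+14 = 51
Expected project duration μ = 51 weeks. Critical path: A → D → G → J.

Variance along critical path = 7.111 + 0.111 + 1.778 + 0.111 = 9.111; σ = √9.111 = 3.018 weeks.
Z = (53 − 51) / 3.018 = 0.663
P(T ≤ 53) = Φ(0.663) ≈ 0.746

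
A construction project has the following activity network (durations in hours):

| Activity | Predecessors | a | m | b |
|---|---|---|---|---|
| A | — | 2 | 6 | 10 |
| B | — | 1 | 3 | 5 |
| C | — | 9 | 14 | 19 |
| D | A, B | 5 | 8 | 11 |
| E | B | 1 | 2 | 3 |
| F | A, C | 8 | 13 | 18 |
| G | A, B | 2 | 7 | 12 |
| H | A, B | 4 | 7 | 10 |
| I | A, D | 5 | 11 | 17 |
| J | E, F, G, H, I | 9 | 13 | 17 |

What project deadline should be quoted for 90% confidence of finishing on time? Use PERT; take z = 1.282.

te_A = (2 + 4·6 + 10)/6 = 36/6 = 6; σ²_A = ((10−2)/6)² = 1.778
te_B = (1 + 4·3 + 5)/6 = 18/6 = 3; σ²_B = ((5−1)/6)² = 0.444
te_C = (9 + 4·14 + 19)/6 = 84/6 = 14; σ²_C = ((19−9)/6)² = 2.778
te_D = (5 + 4·8 + 11)/6 = 48/6 = 8; σ²_D = ((11−5)/6)² = 1.000
te_E = (1 + 4·2 + 3)/6 = 12/6 = 2; σ²_E = ((3−1)/6)² = 0.111
te_F = (8 + 4·13 + 18)/6 = 78/6 = 13; σ²_F = ((18−8)/6)² = 2.778
te_G = (2 + 4·7 + 12)/6 = 42/6 = 7; σ²_G = ((12−2)/6)² = 2.778
te_H = (4 + 4·7 + 10)/6 = 42/6 = 7; σ²_H = ((10−4)/6)² = 1.000
te_I = (5 + 4·11 + 17)/6 = 66/6 = 11; σ²_I = ((17−5)/6)² = 4.000
te_J = (9 + 4·13 + 17)/6 = 78/6 = 13; σ²_J = ((17−9)/6)² = 1.778

Forward pass:
ES_A = 0; EF_A = 6
ES_B = 0; EF_B = 3
ES_C = 0; EF_C = 14
ES_D = max(EF_A=6, EF_B=3) = 6; EF_D = 6+8 = 14
ES_E = 3; EF_E = 3+2 = 5
ES_F = max(EF_A=6, EF_C=14) = 14; EF_F = 14+13 = 27
ES_G = max(EF_A=6, EF_B=3) = 6; EF_G = 6+7 = 13
ES_H = max(EF_A=6, EF_B=3) = 6; EF_H = 6+7 = 13
ES_I = max(EF_A=6, EF_D=14) = 14; EF_I = 14+11 = 25
ES_J = max(EF_E=5, EF_F=27, EF_G=13, EF_H=13, EF_I=25) = 27; EF_J = 27+13 = 40
Expected project duration μ = 40 hours. Critical path: C → F → J.

Variance along critical path = 2.778 + 2.778 + 1.778 = 7.333; σ = 2.708 hours.
D = μ + z·σ = 40 + 1.282·2.708 = 43.5 hours

43.5 hours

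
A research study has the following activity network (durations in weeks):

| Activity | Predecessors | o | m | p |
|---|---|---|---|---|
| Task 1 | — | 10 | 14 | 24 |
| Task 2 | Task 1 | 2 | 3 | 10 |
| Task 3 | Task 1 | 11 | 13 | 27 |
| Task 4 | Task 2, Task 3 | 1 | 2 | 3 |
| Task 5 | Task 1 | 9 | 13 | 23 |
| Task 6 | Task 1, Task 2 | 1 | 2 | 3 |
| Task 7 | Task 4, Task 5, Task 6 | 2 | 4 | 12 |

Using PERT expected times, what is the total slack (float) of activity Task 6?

11 weeks

te_Task 1 = (10 + 4·14 + 24)/6 = 90/6 = 15
te_Task 2 = (2 + 4·3 + 10)/6 = 24/6 = 4
te_Task 3 = (11 + 4·13 + 27)/6 = 90/6 = 15
te_Task 4 = (1 + 4·2 + 3)/6 = 12/6 = 2
te_Task 5 = (9 + 4·13 + 23)/6 = 84/6 = 14
te_Task 6 = (1 + 4·2 + 3)/6 = 12/6 = 2
te_Task 7 = (2 + 4·4 + 12)/6 = 30/6 = 5

Forward pass:
ES_Task 1 = 0; EF_Task 1 = 15
ES_Task 2 = 15; EF_Task 2 = 15+4 = 19
ES_Task 3 = 15; EF_Task 3 = 15+15 = 30
ES_Task 4 = max(EF_Task 2=19, EF_Task 3=30) = 30; EF_Task 4 = 30+2 = 32
ES_Task 5 = 15; EF_Task 5 = 15+14 = 29
ES_Task 6 = max(EF_Task 1=15, EF_Task 2=19) = 19; EF_Task 6 = 19+2 = 21
ES_Task 7 = max(EF_Task 4=32, EF_Task 5=29, EF_Task 6=21) = 32; EF_Task 7 = 32+5 = 37
Expected project duration μ = 37 weeks. Critical path: Task 1 → Task 3 → Task 4 → Task 7.

Backward pass:
LF_Task 7 = 37; LS_Task 7 = 37−5 = 32
LF_Task 6 = LS_Task 7 = 32; LS_Task 6 = 32−2 = 30
LF_Task 5 = LS_Task 7 = 32; LS_Task 5 = 32−14 = 18
LF_Task 4 = LS_Task 7 = 32; LS_Task 4 = 32−2 = 30
LF_Task 3 = LS_Task 4 = 30; LS_Task 3 = 30−15 = 15
LF_Task 2 = min(LS_Task 4=30, LS_Task 6=30) = 30; LS_Task 2 = 30−4 = 26
LF_Task 1 = min(LS_Task 2=26, LS_Task 3=15, LS_Task 5=18, LS_Task 6=30) = 15; LS_Task 1 = 15−15 = 0
Slack_Task 6 = LS_Task 6 − ES_Task 6 = 30 − 19 = 11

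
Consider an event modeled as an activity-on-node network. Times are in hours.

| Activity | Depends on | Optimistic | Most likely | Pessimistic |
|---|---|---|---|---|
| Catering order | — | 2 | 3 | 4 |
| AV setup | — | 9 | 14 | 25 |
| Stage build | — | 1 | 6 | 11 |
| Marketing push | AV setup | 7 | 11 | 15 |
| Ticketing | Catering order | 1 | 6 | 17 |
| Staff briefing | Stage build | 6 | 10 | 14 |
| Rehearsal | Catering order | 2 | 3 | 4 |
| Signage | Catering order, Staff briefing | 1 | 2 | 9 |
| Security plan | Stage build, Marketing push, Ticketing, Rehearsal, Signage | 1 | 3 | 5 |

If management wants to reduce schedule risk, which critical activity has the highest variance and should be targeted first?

te_Catering order = (2 + 4·3 + 4)/6 = 18/6 = 3; σ²_Catering order = ((4−2)/6)² = 0.111
te_AV setup = (9 + 4·14 + 25)/6 = 90/6 = 15; σ²_AV setup = ((25−9)/6)² = 7.111
te_Stage build = (1 + 4·6 + 11)/6 = 36/6 = 6; σ²_Stage build = ((11−1)/6)² = 2.778
te_Marketing push = (7 + 4·11 + 15)/6 = 66/6 = 11; σ²_Marketing push = ((15−7)/6)² = 1.778
te_Ticketing = (1 + 4·6 + 17)/6 = 42/6 = 7; σ²_Ticketing = ((17−1)/6)² = 7.111
te_Staff briefing = (6 + 4·10 + 14)/6 = 60/6 = 10; σ²_Staff briefing = ((14−6)/6)² = 1.778
te_Rehearsal = (2 + 4·3 + 4)/6 = 18/6 = 3; σ²_Rehearsal = ((4−2)/6)² = 0.111
te_Signage = (1 + 4·2 + 9)/6 = 18/6 = 3; σ²_Signage = ((9−1)/6)² = 1.778
te_Security plan = (1 + 4·3 + 5)/6 = 18/6 = 3; σ²_Security plan = ((5−1)/6)² = 0.444

Forward pass:
ES_Catering order = 0; EF_Catering order = 3
ES_AV setup = 0; EF_AV setup = 15
ES_Stage build = 0; EF_Stage build = 6
ES_Marketing push = 15; EF_Marketing push = 15+11 = 26
ES_Ticketing = 3; EF_Ticketing = 3+7 = 10
ES_Staff briefing = 6; EF_Staff briefing = 6+10 = 16
ES_Rehearsal = 3; EF_Rehearsal = 3+3 = 6
ES_Signage = max(EF_Catering order=3, EF_Staff briefing=16) = 16; EF_Signage = 16+3 = 19
ES_Security plan = max(EF_Stage build=6, EF_Marketing push=26, EF_Ticketing=10, EF_Rehearsal=6, EF_Signage=19) = 26; EF_Security plan = 26+3 = 29
Expected project duration μ = 29 hours. Critical path: AV setup → Marketing push → Security plan.

Variances on critical path: σ²_AV setup=7.111, σ²_Marketing push=1.778, σ²_Security plan=0.444.
Largest is σ²_AV setup = 7.111.

AV setup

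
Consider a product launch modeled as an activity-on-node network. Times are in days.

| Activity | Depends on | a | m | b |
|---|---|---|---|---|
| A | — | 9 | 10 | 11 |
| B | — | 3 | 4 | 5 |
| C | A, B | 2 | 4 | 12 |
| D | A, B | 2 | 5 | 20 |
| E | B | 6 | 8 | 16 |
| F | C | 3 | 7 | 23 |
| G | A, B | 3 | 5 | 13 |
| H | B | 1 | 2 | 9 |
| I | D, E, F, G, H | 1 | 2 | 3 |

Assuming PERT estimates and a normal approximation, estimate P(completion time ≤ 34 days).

te_A = (9 + 4·10 + 11)/6 = 60/6 = 10; σ²_A = ((11−9)/6)² = 0.111
te_B = (3 + 4·4 + 5)/6 = 24/6 = 4; σ²_B = ((5−3)/6)² = 0.111
te_C = (2 + 4·4 + 12)/6 = 30/6 = 5; σ²_C = ((12−2)/6)² = 2.778
te_D = (2 + 4·5 + 20)/6 = 42/6 = 7; σ²_D = ((20−2)/6)² = 9.000
te_E = (6 + 4·8 + 16)/6 = 54/6 = 9; σ²_E = ((16−6)/6)² = 2.778
te_F = (3 + 4·7 + 23)/6 = 54/6 = 9; σ²_F = ((23−3)/6)² = 11.111
te_G = (3 + 4·5 + 13)/6 = 36/6 = 6; σ²_G = ((13−3)/6)² = 2.778
te_H = (1 + 4·2 + 9)/6 = 18/6 = 3; σ²_H = ((9−1)/6)² = 1.778
te_I = (1 + 4·2 + 3)/6 = 12/6 = 2; σ²_I = ((3−1)/6)² = 0.111

Forward pass:
ES_A = 0; EF_A = 10
ES_B = 0; EF_B = 4
ES_C = max(EF_A=10, EF_B=4) = 10; EF_C = 10+5 = 15
ES_D = max(EF_A=10, EF_B=4) = 10; EF_D = 10+7 = 17
ES_E = 4; EF_E = 4+9 = 13
ES_F = 15; EF_F = 15+9 = 24
ES_G = max(EF_A=10, EF_B=4) = 10; EF_G = 10+6 = 16
ES_H = 4; EF_H = 4+3 = 7
ES_I = max(EF_D=17, EF_E=13, EF_F=24, EF_G=16, EF_H=7) = 24; EF_I = 24+2 = 26
Expected project duration μ = 26 days. Critical path: A → C → F → I.

Variance along critical path = 0.111 + 2.778 + 11.111 + 0.111 = 14.111; σ = √14.111 = 3.756 days.
Z = (34 − 26) / 3.756 = 2.130
P(T ≤ 34) = Φ(2.130) ≈ 0.983

0.983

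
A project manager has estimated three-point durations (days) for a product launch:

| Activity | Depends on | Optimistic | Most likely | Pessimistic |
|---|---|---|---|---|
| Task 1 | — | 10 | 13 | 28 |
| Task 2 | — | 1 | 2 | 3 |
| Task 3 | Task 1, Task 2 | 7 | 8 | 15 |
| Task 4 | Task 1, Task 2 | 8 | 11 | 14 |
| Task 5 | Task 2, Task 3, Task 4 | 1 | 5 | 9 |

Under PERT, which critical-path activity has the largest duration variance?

Task 1

te_Task 1 = (10 + 4·13 + 28)/6 = 90/6 = 15; σ²_Task 1 = ((28−10)/6)² = 9.000
te_Task 2 = (1 + 4·2 + 3)/6 = 12/6 = 2; σ²_Task 2 = ((3−1)/6)² = 0.111
te_Task 3 = (7 + 4·8 + 15)/6 = 54/6 = 9; σ²_Task 3 = ((15−7)/6)² = 1.778
te_Task 4 = (8 + 4·11 + 14)/6 = 66/6 = 11; σ²_Task 4 = ((14−8)/6)² = 1.000
te_Task 5 = (1 + 4·5 + 9)/6 = 30/6 = 5; σ²_Task 5 = ((9−1)/6)² = 1.778

Forward pass:
ES_Task 1 = 0; EF_Task 1 = 15
ES_Task 2 = 0; EF_Task 2 = 2
ES_Task 3 = max(EF_Task 1=15, EF_Task 2=2) = 15; EF_Task 3 = 15+9 = 24
ES_Task 4 = max(EF_Task 1=15, EF_Task 2=2) = 15; EF_Task 4 = 15+11 = 26
ES_Task 5 = max(EF_Task 2=2, EF_Task 3=24, EF_Task 4=26) = 26; EF_Task 5 = 26+5 = 31
Expected project duration μ = 31 days. Critical path: Task 1 → Task 4 → Task 5.

Variances on critical path: σ²_Task 1=9.000, σ²_Task 4=1.000, σ²_Task 5=1.778.
Largest is σ²_Task 1 = 9.000.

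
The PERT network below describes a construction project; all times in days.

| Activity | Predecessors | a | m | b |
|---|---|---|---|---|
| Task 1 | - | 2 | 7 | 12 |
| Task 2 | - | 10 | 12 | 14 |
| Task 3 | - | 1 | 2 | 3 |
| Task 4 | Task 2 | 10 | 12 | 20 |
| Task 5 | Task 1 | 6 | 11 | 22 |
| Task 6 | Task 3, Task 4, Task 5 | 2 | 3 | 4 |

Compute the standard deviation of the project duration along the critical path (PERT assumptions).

te_Task 1 = (2 + 4·7 + 12)/6 = 42/6 = 7; σ²_Task 1 = ((12−2)/6)² = 2.778
te_Task 2 = (10 + 4·12 + 14)/6 = 72/6 = 12; σ²_Task 2 = ((14−10)/6)² = 0.444
te_Task 3 = (1 + 4·2 + 3)/6 = 12/6 = 2; σ²_Task 3 = ((3−1)/6)² = 0.111
te_Task 4 = (10 + 4·12 + 20)/6 = 78/6 = 13; σ²_Task 4 = ((20−10)/6)² = 2.778
te_Task 5 = (6 + 4·11 + 22)/6 = 72/6 = 12; σ²_Task 5 = ((22−6)/6)² = 7.111
te_Task 6 = (2 + 4·3 + 4)/6 = 18/6 = 3; σ²_Task 6 = ((4−2)/6)² = 0.111

Forward pass:
ES_Task 1 = 0; EF_Task 1 = 7
ES_Task 2 = 0; EF_Task 2 = 12
ES_Task 3 = 0; EF_Task 3 = 2
ES_Task 4 = 12; EF_Task 4 = 12+13 = 25
ES_Task 5 = 7; EF_Task 5 = 7+12 = 19
ES_Task 6 = max(EF_Task 3=2, EF_Task 4=25, EF_Task 5=19) = 25; EF_Task 6 = 25+3 = 28
Expected project duration μ = 28 days. Critical path: Task 2 → Task 4 → Task 6.

Variance along critical path = 0.444 + 2.778 + 0.111 = 3.333
σ = √3.333 = 1.826 days

1.83 days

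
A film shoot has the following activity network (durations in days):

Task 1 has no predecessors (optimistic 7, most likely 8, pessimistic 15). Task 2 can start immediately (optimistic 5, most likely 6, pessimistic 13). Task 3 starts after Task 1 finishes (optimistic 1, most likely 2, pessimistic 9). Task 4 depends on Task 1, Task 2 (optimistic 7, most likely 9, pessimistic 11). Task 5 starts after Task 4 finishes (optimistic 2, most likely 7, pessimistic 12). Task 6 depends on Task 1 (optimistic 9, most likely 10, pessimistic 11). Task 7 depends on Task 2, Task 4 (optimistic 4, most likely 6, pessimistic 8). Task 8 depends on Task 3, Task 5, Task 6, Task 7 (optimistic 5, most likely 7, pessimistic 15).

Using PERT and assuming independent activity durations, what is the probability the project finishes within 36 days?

te_Task 1 = (7 + 4·8 + 15)/6 = 54/6 = 9; σ²_Task 1 = ((15−7)/6)² = 1.778
te_Task 2 = (5 + 4·6 + 13)/6 = 42/6 = 7; σ²_Task 2 = ((13−5)/6)² = 1.778
te_Task 3 = (1 + 4·2 + 9)/6 = 18/6 = 3; σ²_Task 3 = ((9−1)/6)² = 1.778
te_Task 4 = (7 + 4·9 + 11)/6 = 54/6 = 9; σ²_Task 4 = ((11−7)/6)² = 0.444
te_Task 5 = (2 + 4·7 + 12)/6 = 42/6 = 7; σ²_Task 5 = ((12−2)/6)² = 2.778
te_Task 6 = (9 + 4·10 + 11)/6 = 60/6 = 10; σ²_Task 6 = ((11−9)/6)² = 0.111
te_Task 7 = (4 + 4·6 + 8)/6 = 36/6 = 6; σ²_Task 7 = ((8−4)/6)² = 0.444
te_Task 8 = (5 + 4·7 + 15)/6 = 48/6 = 8; σ²_Task 8 = ((15−5)/6)² = 2.778

Forward pass:
ES_Task 1 = 0; EF_Task 1 = 9
ES_Task 2 = 0; EF_Task 2 = 7
ES_Task 3 = 9; EF_Task 3 = 9+3 = 12
ES_Task 4 = max(EF_Task 1=9, EF_Task 2=7) = 9; EF_Task 4 = 9+9 = 18
ES_Task 5 = 18; EF_Task 5 = 18+7 = 25
ES_Task 6 = 9; EF_Task 6 = 9+10 = 19
ES_Task 7 = max(EF_Task 2=7, EF_Task 4=18) = 18; EF_Task 7 = 18+6 = 24
ES_Task 8 = max(EF_Task 3=12, EF_Task 5=25, EF_Task 6=19, EF_Task 7=24) = 25; EF_Task 8 = 25+8 = 33
Expected project duration μ = 33 days. Critical path: Task 1 → Task 4 → Task 5 → Task 8.

Variance along critical path = 1.778 + 0.444 + 2.778 + 2.778 = 7.778; σ = √7.778 = 2.789 days.
Z = (36 − 33) / 2.789 = 1.076
P(T ≤ 36) = Φ(1.076) ≈ 0.859

0.859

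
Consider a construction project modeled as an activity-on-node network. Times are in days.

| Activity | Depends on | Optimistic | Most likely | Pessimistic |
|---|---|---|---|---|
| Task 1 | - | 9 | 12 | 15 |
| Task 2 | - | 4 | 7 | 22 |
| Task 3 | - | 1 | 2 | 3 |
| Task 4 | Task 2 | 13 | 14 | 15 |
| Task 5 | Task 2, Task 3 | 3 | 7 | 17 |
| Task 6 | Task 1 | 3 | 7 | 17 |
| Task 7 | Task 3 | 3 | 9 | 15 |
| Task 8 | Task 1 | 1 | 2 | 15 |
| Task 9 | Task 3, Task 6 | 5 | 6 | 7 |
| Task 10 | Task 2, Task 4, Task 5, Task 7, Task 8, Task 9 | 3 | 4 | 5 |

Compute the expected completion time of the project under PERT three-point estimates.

30 days

te_Task 1 = (9 + 4·12 + 15)/6 = 72/6 = 12
te_Task 2 = (4 + 4·7 + 22)/6 = 54/6 = 9
te_Task 3 = (1 + 4·2 + 3)/6 = 12/6 = 2
te_Task 4 = (13 + 4·14 + 15)/6 = 84/6 = 14
te_Task 5 = (3 + 4·7 + 17)/6 = 48/6 = 8
te_Task 6 = (3 + 4·7 + 17)/6 = 48/6 = 8
te_Task 7 = (3 + 4·9 + 15)/6 = 54/6 = 9
te_Task 8 = (1 + 4·2 + 15)/6 = 24/6 = 4
te_Task 9 = (5 + 4·6 + 7)/6 = 36/6 = 6
te_Task 10 = (3 + 4·4 + 5)/6 = 24/6 = 4

Forward pass:
ES_Task 1 = 0; EF_Task 1 = 12
ES_Task 2 = 0; EF_Task 2 = 9
ES_Task 3 = 0; EF_Task 3 = 2
ES_Task 4 = 9; EF_Task 4 = 9+14 = 23
ES_Task 5 = max(EF_Task 2=9, EF_Task 3=2) = 9; EF_Task 5 = 9+8 = 17
ES_Task 6 = 12; EF_Task 6 = 12+8 = 20
ES_Task 7 = 2; EF_Task 7 = 2+9 = 11
ES_Task 8 = 12; EF_Task 8 = 12+4 = 16
ES_Task 9 = max(EF_Task 3=2, EF_Task 6=20) = 20; EF_Task 9 = 20+6 = 26
ES_Task 10 = max(EF_Task 2=9, EF_Task 4=23, EF_Task 5=17, EF_Task 7=11, EF_Task 8=16, EF_Task 9=26) = 26; EF_Task 10 = 26+4 = 30
Expected project duration μ = 30 days. Critical path: Task 1 → Task 6 → Task 9 → Task 10.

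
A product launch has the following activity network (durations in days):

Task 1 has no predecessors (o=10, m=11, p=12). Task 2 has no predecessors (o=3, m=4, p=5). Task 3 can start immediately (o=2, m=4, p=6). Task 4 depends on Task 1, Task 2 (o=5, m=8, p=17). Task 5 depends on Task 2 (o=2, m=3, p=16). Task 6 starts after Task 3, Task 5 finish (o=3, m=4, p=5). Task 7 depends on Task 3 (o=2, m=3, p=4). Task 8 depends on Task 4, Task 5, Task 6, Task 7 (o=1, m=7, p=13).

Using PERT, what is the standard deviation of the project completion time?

2.85 days

te_Task 1 = (10 + 4·11 + 12)/6 = 66/6 = 11; σ²_Task 1 = ((12−10)/6)² = 0.111
te_Task 2 = (3 + 4·4 + 5)/6 = 24/6 = 4; σ²_Task 2 = ((5−3)/6)² = 0.111
te_Task 3 = (2 + 4·4 + 6)/6 = 24/6 = 4; σ²_Task 3 = ((6−2)/6)² = 0.444
te_Task 4 = (5 + 4·8 + 17)/6 = 54/6 = 9; σ²_Task 4 = ((17−5)/6)² = 4.000
te_Task 5 = (2 + 4·3 + 16)/6 = 30/6 = 5; σ²_Task 5 = ((16−2)/6)² = 5.444
te_Task 6 = (3 + 4·4 + 5)/6 = 24/6 = 4; σ²_Task 6 = ((5−3)/6)² = 0.111
te_Task 7 = (2 + 4·3 + 4)/6 = 18/6 = 3; σ²_Task 7 = ((4−2)/6)² = 0.111
te_Task 8 = (1 + 4·7 + 13)/6 = 42/6 = 7; σ²_Task 8 = ((13−1)/6)² = 4.000

Forward pass:
ES_Task 1 = 0; EF_Task 1 = 11
ES_Task 2 = 0; EF_Task 2 = 4
ES_Task 3 = 0; EF_Task 3 = 4
ES_Task 4 = max(EF_Task 1=11, EF_Task 2=4) = 11; EF_Task 4 = 11+9 = 20
ES_Task 5 = 4; EF_Task 5 = 4+5 = 9
ES_Task 6 = max(EF_Task 3=4, EF_Task 5=9) = 9; EF_Task 6 = 9+4 = 13
ES_Task 7 = 4; EF_Task 7 = 4+3 = 7
ES_Task 8 = max(EF_Task 4=20, EF_Task 5=9, EF_Task 6=13, EF_Task 7=7) = 20; EF_Task 8 = 20+7 = 27
Expected project duration μ = 27 days. Critical path: Task 1 → Task 4 → Task 8.

Variance along critical path = 0.111 + 4.000 + 4.000 = 8.111
σ = √8.111 = 2.848 days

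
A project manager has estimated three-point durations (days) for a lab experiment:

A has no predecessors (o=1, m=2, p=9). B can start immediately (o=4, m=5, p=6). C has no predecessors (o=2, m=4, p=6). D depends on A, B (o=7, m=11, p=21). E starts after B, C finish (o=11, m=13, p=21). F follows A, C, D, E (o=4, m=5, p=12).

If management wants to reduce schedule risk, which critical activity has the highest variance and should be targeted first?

te_A = (1 + 4·2 + 9)/6 = 18/6 = 3; σ²_A = ((9−1)/6)² = 1.778
te_B = (4 + 4·5 + 6)/6 = 30/6 = 5; σ²_B = ((6−4)/6)² = 0.111
te_C = (2 + 4·4 + 6)/6 = 24/6 = 4; σ²_C = ((6−2)/6)² = 0.444
te_D = (7 + 4·11 + 21)/6 = 72/6 = 12; σ²_D = ((21−7)/6)² = 5.444
te_E = (11 + 4·13 + 21)/6 = 84/6 = 14; σ²_E = ((21−11)/6)² = 2.778
te_F = (4 + 4·5 + 12)/6 = 36/6 = 6; σ²_F = ((12−4)/6)² = 1.778

Forward pass:
ES_A = 0; EF_A = 3
ES_B = 0; EF_B = 5
ES_C = 0; EF_C = 4
ES_D = max(EF_A=3, EF_B=5) = 5; EF_D = 5+12 = 17
ES_E = max(EF_B=5, EF_C=4) = 5; EF_E = 5+14 = 19
ES_F = max(EF_A=3, EF_C=4, EF_D=17, EF_E=19) = 19; EF_F = 19+6 = 25
Expected project duration μ = 25 days. Critical path: B → E → F.

Variances on critical path: σ²_B=0.111, σ²_E=2.778, σ²_F=1.778.
Largest is σ²_E = 2.778.

E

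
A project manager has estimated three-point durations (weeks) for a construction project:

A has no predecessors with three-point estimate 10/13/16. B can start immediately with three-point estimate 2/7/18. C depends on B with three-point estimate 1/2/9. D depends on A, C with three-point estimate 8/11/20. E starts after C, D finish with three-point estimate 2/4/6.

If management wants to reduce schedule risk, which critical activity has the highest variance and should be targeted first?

te_A = (10 + 4·13 + 16)/6 = 78/6 = 13; σ²_A = ((16−10)/6)² = 1.000
te_B = (2 + 4·7 + 18)/6 = 48/6 = 8; σ²_B = ((18−2)/6)² = 7.111
te_C = (1 + 4·2 + 9)/6 = 18/6 = 3; σ²_C = ((9−1)/6)² = 1.778
te_D = (8 + 4·11 + 20)/6 = 72/6 = 12; σ²_D = ((20−8)/6)² = 4.000
te_E = (2 + 4·4 + 6)/6 = 24/6 = 4; σ²_E = ((6−2)/6)² = 0.444

Forward pass:
ES_A = 0; EF_A = 13
ES_B = 0; EF_B = 8
ES_C = 8; EF_C = 8+3 = 11
ES_D = max(EF_A=13, EF_C=11) = 13; EF_D = 13+12 = 25
ES_E = max(EF_C=11, EF_D=25) = 25; EF_E = 25+4 = 29
Expected project duration μ = 29 weeks. Critical path: A → D → E.

Variances on critical path: σ²_A=1.000, σ²_D=4.000, σ²_E=0.444.
Largest is σ²_D = 4.000.

D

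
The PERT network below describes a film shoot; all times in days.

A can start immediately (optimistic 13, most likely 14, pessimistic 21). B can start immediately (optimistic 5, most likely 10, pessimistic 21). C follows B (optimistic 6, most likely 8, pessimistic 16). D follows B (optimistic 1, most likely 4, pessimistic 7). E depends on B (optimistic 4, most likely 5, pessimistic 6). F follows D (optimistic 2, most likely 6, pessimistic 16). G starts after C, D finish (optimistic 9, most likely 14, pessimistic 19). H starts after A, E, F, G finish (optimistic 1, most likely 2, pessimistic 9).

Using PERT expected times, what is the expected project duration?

te_A = (13 + 4·14 + 21)/6 = 90/6 = 15
te_B = (5 + 4·10 + 21)/6 = 66/6 = 11
te_C = (6 + 4·8 + 16)/6 = 54/6 = 9
te_D = (1 + 4·4 + 7)/6 = 24/6 = 4
te_E = (4 + 4·5 + 6)/6 = 30/6 = 5
te_F = (2 + 4·6 + 16)/6 = 42/6 = 7
te_G = (9 + 4·14 + 19)/6 = 84/6 = 14
te_H = (1 + 4·2 + 9)/6 = 18/6 = 3

Forward pass:
ES_A = 0; EF_A = 15
ES_B = 0; EF_B = 11
ES_C = 11; EF_C = 11+9 = 20
ES_D = 11; EF_D = 11+4 = 15
ES_E = 11; EF_E = 11+5 = 16
ES_F = 15; EF_F = 15+7 = 22
ES_G = max(EF_C=20, EF_D=15) = 20; EF_G = 20+14 = 34
ES_H = max(EF_A=15, EF_E=16, EF_F=22, EF_G=34) = 34; EF_H = 34+3 = 37
Expected project duration μ = 37 days. Critical path: B → C → G → H.

37 days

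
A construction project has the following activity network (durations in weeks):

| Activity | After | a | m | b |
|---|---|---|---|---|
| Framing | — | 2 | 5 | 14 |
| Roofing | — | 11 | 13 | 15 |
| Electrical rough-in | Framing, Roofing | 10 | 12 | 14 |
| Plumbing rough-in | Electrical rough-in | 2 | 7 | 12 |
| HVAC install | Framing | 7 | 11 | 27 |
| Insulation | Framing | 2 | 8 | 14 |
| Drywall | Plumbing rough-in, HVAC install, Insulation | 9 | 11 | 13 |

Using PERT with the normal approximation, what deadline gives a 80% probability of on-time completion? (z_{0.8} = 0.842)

te_Framing = (2 + 4·5 + 14)/6 = 36/6 = 6; σ²_Framing = ((14−2)/6)² = 4.000
te_Roofing = (11 + 4·13 + 15)/6 = 78/6 = 13; σ²_Roofing = ((15−11)/6)² = 0.444
te_Electrical rough-in = (10 + 4·12 + 14)/6 = 72/6 = 12; σ²_Electrical rough-in = ((14−10)/6)² = 0.444
te_Plumbing rough-in = (2 + 4·7 + 12)/6 = 42/6 = 7; σ²_Plumbing rough-in = ((12−2)/6)² = 2.778
te_HVAC install = (7 + 4·11 + 27)/6 = 78/6 = 13; σ²_HVAC install = ((27−7)/6)² = 11.111
te_Insulation = (2 + 4·8 + 14)/6 = 48/6 = 8; σ²_Insulation = ((14−2)/6)² = 4.000
te_Drywall = (9 + 4·11 + 13)/6 = 66/6 = 11; σ²_Drywall = ((13−9)/6)² = 0.444

Forward pass:
ES_Framing = 0; EF_Framing = 6
ES_Roofing = 0; EF_Roofing = 13
ES_Electrical rough-in = max(EF_Framing=6, EF_Roofing=13) = 13; EF_Electrical rough-in = 13+12 = 25
ES_Plumbing rough-in = 25; EF_Plumbing rough-in = 25+7 = 32
ES_HVAC install = 6; EF_HVAC install = 6+13 = 19
ES_Insulation = 6; EF_Insulation = 6+8 = 14
ES_Drywall = max(EF_Plumbing rough-in=32, EF_HVAC install=19, EF_Insulation=14) = 32; EF_Drywall = 32+11 = 43
Expected project duration μ = 43 weeks. Critical path: Roofing → Electrical rough-in → Plumbing rough-in → Drywall.

Variance along critical path = 0.444 + 0.444 + 2.778 + 0.444 = 4.111; σ = 2.028 weeks.
D = μ + z·σ = 43 + 0.842·2.028 = 44.7 weeks

44.7 weeks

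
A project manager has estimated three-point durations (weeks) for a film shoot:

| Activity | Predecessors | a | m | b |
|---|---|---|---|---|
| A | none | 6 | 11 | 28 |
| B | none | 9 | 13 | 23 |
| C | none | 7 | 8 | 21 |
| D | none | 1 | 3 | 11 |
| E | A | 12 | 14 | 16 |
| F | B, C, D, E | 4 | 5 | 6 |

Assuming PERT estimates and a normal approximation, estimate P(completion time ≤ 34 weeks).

0.704

te_A = (6 + 4·11 + 28)/6 = 78/6 = 13; σ²_A = ((28−6)/6)² = 13.444
te_B = (9 + 4·13 + 23)/6 = 84/6 = 14; σ²_B = ((23−9)/6)² = 5.444
te_C = (7 + 4·8 + 21)/6 = 60/6 = 10; σ²_C = ((21−7)/6)² = 5.444
te_D = (1 + 4·3 + 11)/6 = 24/6 = 4; σ²_D = ((11−1)/6)² = 2.778
te_E = (12 + 4·14 + 16)/6 = 84/6 = 14; σ²_E = ((16−12)/6)² = 0.444
te_F = (4 + 4·5 + 6)/6 = 30/6 = 5; σ²_F = ((6−4)/6)² = 0.111

Forward pass:
ES_A = 0; EF_A = 13
ES_B = 0; EF_B = 14
ES_C = 0; EF_C = 10
ES_D = 0; EF_D = 4
ES_E = 13; EF_E = 13+14 = 27
ES_F = max(EF_B=14, EF_C=10, EF_D=4, EF_E=27) = 27; EF_F = 27+5 = 32
Expected project duration μ = 32 weeks. Critical path: A → E → F.

Variance along critical path = 13.444 + 0.444 + 0.111 = 14.000; σ = √14.000 = 3.742 weeks.
Z = (34 − 32) / 3.742 = 0.535
P(T ≤ 34) = Φ(0.535) ≈ 0.704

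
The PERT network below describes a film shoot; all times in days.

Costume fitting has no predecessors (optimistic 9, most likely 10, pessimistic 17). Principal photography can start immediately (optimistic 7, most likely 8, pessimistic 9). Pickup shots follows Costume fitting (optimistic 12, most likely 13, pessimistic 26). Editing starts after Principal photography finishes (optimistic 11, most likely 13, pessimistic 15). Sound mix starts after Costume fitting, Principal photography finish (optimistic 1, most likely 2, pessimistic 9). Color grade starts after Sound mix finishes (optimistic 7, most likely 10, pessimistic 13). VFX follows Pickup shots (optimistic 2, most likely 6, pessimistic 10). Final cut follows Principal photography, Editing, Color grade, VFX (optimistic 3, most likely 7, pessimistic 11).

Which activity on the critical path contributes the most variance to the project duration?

Pickup shots

te_Costume fitting = (9 + 4·10 + 17)/6 = 66/6 = 11; σ²_Costume fitting = ((17−9)/6)² = 1.778
te_Principal photography = (7 + 4·8 + 9)/6 = 48/6 = 8; σ²_Principal photography = ((9−7)/6)² = 0.111
te_Pickup shots = (12 + 4·13 + 26)/6 = 90/6 = 15; σ²_Pickup shots = ((26−12)/6)² = 5.444
te_Editing = (11 + 4·13 + 15)/6 = 78/6 = 13; σ²_Editing = ((15−11)/6)² = 0.444
te_Sound mix = (1 + 4·2 + 9)/6 = 18/6 = 3; σ²_Sound mix = ((9−1)/6)² = 1.778
te_Color grade = (7 + 4·10 + 13)/6 = 60/6 = 10; σ²_Color grade = ((13−7)/6)² = 1.000
te_VFX = (2 + 4·6 + 10)/6 = 36/6 = 6; σ²_VFX = ((10−2)/6)² = 1.778
te_Final cut = (3 + 4·7 + 11)/6 = 42/6 = 7; σ²_Final cut = ((11−3)/6)² = 1.778

Forward pass:
ES_Costume fitting = 0; EF_Costume fitting = 11
ES_Principal photography = 0; EF_Principal photography = 8
ES_Pickup shots = 11; EF_Pickup shots = 11+15 = 26
ES_Editing = 8; EF_Editing = 8+13 = 21
ES_Sound mix = max(EF_Costume fitting=11, EF_Principal photography=8) = 11; EF_Sound mix = 11+3 = 14
ES_Color grade = 14; EF_Color grade = 14+10 = 24
ES_VFX = 26; EF_VFX = 26+6 = 32
ES_Final cut = max(EF_Principal photography=8, EF_Editing=21, EF_Color grade=24, EF_VFX=32) = 32; EF_Final cut = 32+7 = 39
Expected project duration μ = 39 days. Critical path: Costume fitting → Pickup shots → VFX → Final cut.

Variances on critical path: σ²_Costume fitting=1.778, σ²_Pickup shots=5.444, σ²_VFX=1.778, σ²_Final cut=1.778.
Largest is σ²_Pickup shots = 5.444.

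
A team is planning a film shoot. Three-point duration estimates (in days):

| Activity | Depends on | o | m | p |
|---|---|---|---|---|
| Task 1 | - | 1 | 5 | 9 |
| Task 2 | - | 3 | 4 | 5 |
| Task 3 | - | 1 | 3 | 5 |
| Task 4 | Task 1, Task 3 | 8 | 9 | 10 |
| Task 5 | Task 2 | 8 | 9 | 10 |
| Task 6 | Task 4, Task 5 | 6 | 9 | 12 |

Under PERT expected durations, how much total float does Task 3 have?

2 days

te_Task 1 = (1 + 4·5 + 9)/6 = 30/6 = 5
te_Task 2 = (3 + 4·4 + 5)/6 = 24/6 = 4
te_Task 3 = (1 + 4·3 + 5)/6 = 18/6 = 3
te_Task 4 = (8 + 4·9 + 10)/6 = 54/6 = 9
te_Task 5 = (8 + 4·9 + 10)/6 = 54/6 = 9
te_Task 6 = (6 + 4·9 + 12)/6 = 54/6 = 9

Forward pass:
ES_Task 1 = 0; EF_Task 1 = 5
ES_Task 2 = 0; EF_Task 2 = 4
ES_Task 3 = 0; EF_Task 3 = 3
ES_Task 4 = max(EF_Task 1=5, EF_Task 3=3) = 5; EF_Task 4 = 5+9 = 14
ES_Task 5 = 4; EF_Task 5 = 4+9 = 13
ES_Task 6 = max(EF_Task 4=14, EF_Task 5=13) = 14; EF_Task 6 = 14+9 = 23
Expected project duration μ = 23 days. Critical path: Task 1 → Task 4 → Task 6.

Backward pass:
LF_Task 6 = 23; LS_Task 6 = 23−9 = 14
LF_Task 5 = LS_Task 6 = 14; LS_Task 5 = 14−9 = 5
LF_Task 4 = LS_Task 6 = 14; LS_Task 4 = 14−9 = 5
LF_Task 3 = LS_Task 4 = 5; LS_Task 3 = 5−3 = 2
LF_Task 2 = LS_Task 5 = 5; LS_Task 2 = 5−4 = 1
LF_Task 1 = LS_Task 4 = 5; LS_Task 1 = 5−5 = 0
Slack_Task 3 = LS_Task 3 − ES_Task 3 = 2 − 0 = 2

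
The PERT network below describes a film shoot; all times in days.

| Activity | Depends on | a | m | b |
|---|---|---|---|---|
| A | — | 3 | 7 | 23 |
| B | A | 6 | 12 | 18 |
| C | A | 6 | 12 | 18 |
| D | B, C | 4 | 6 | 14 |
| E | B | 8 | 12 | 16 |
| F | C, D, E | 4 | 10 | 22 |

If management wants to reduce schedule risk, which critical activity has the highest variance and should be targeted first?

A

te_A = (3 + 4·7 + 23)/6 = 54/6 = 9; σ²_A = ((23−3)/6)² = 11.111
te_B = (6 + 4·12 + 18)/6 = 72/6 = 12; σ²_B = ((18−6)/6)² = 4.000
te_C = (6 + 4·12 + 18)/6 = 72/6 = 12; σ²_C = ((18−6)/6)² = 4.000
te_D = (4 + 4·6 + 14)/6 = 42/6 = 7; σ²_D = ((14−4)/6)² = 2.778
te_E = (8 + 4·12 + 16)/6 = 72/6 = 12; σ²_E = ((16−8)/6)² = 1.778
te_F = (4 + 4·10 + 22)/6 = 66/6 = 11; σ²_F = ((22−4)/6)² = 9.000

Forward pass:
ES_A = 0; EF_A = 9
ES_B = 9; EF_B = 9+12 = 21
ES_C = 9; EF_C = 9+12 = 21
ES_D = max(EF_B=21, EF_C=21) = 21; EF_D = 21+7 = 28
ES_E = 21; EF_E = 21+12 = 33
ES_F = max(EF_C=21, EF_D=28, EF_E=33) = 33; EF_F = 33+11 = 44
Expected project duration μ = 44 days. Critical path: A → B → E → F.

Variances on critical path: σ²_A=11.111, σ²_B=4.000, σ²_E=1.778, σ²_F=9.000.
Largest is σ²_A = 11.111.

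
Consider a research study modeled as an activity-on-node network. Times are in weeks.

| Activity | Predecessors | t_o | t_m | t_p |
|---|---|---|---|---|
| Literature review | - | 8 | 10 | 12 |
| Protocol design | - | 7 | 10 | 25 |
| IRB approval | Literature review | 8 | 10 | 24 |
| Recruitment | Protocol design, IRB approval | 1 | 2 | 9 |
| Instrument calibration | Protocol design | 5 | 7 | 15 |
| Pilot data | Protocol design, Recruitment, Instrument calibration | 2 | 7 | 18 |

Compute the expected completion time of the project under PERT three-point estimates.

33 weeks

te_Literature review = (8 + 4·10 + 12)/6 = 60/6 = 10
te_Protocol design = (7 + 4·10 + 25)/6 = 72/6 = 12
te_IRB approval = (8 + 4·10 + 24)/6 = 72/6 = 12
te_Recruitment = (1 + 4·2 + 9)/6 = 18/6 = 3
te_Instrument calibration = (5 + 4·7 + 15)/6 = 48/6 = 8
te_Pilot data = (2 + 4·7 + 18)/6 = 48/6 = 8

Forward pass:
ES_Literature review = 0; EF_Literature review = 10
ES_Protocol design = 0; EF_Protocol design = 12
ES_IRB approval = 10; EF_IRB approval = 10+12 = 22
ES_Recruitment = max(EF_Protocol design=12, EF_IRB approval=22) = 22; EF_Recruitment = 22+3 = 25
ES_Instrument calibration = 12; EF_Instrument calibration = 12+8 = 20
ES_Pilot data = max(EF_Protocol design=12, EF_Recruitment=25, EF_Instrument calibration=20) = 25; EF_Pilot data = 25+8 = 33
Expected project duration μ = 33 weeks. Critical path: Literature review → IRB approval → Recruitment → Pilot data.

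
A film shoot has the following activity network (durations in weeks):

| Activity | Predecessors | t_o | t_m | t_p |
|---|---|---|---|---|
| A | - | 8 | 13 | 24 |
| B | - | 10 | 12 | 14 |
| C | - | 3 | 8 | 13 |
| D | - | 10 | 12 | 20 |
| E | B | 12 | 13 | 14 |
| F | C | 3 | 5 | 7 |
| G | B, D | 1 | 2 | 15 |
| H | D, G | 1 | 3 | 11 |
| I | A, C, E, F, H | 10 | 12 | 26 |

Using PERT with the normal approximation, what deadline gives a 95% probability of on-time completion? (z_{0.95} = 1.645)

te_A = (8 + 4·13 + 24)/6 = 84/6 = 14; σ²_A = ((24−8)/6)² = 7.111
te_B = (10 + 4·12 + 14)/6 = 72/6 = 12; σ²_B = ((14−10)/6)² = 0.444
te_C = (3 + 4·8 + 13)/6 = 48/6 = 8; σ²_C = ((13−3)/6)² = 2.778
te_D = (10 + 4·12 + 20)/6 = 78/6 = 13; σ²_D = ((20−10)/6)² = 2.778
te_E = (12 + 4·13 + 14)/6 = 78/6 = 13; σ²_E = ((14−12)/6)² = 0.111
te_F = (3 + 4·5 + 7)/6 = 30/6 = 5; σ²_F = ((7−3)/6)² = 0.444
te_G = (1 + 4·2 + 15)/6 = 24/6 = 4; σ²_G = ((15−1)/6)² = 5.444
te_H = (1 + 4·3 + 11)/6 = 24/6 = 4; σ²_H = ((11−1)/6)² = 2.778
te_I = (10 + 4·12 + 26)/6 = 84/6 = 14; σ²_I = ((26−10)/6)² = 7.111

Forward pass:
ES_A = 0; EF_A = 14
ES_B = 0; EF_B = 12
ES_C = 0; EF_C = 8
ES_D = 0; EF_D = 13
ES_E = 12; EF_E = 12+13 = 25
ES_F = 8; EF_F = 8+5 = 13
ES_G = max(EF_B=12, EF_D=13) = 13; EF_G = 13+4 = 17
ES_H = max(EF_D=13, EF_G=17) = 17; EF_H = 17+4 = 21
ES_I = max(EF_A=14, EF_C=8, EF_E=25, EF_F=13, EF_H=21) = 25; EF_I = 25+14 = 39
Expected project duration μ = 39 weeks. Critical path: B → E → I.

Variance along critical path = 0.444 + 0.111 + 7.111 = 7.667; σ = 2.769 weeks.
D = μ + z·σ = 39 + 1.645·2.769 = 43.6 weeks

43.6 weeks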